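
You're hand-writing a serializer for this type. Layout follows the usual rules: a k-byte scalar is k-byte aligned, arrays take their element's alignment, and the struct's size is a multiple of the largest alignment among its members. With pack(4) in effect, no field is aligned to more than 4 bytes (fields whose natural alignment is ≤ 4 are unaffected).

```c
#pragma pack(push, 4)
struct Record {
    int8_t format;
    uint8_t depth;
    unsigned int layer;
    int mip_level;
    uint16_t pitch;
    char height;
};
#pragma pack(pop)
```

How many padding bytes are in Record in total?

3

0..1  format  (1B, 1-aligned)
1..2  depth  (1B, 1-aligned)
2..4  -- padding (2B)
4..8  layer  (4B, 4-aligned)
8..12  mip_level  (4B, 4-aligned)
12..14  pitch  (2B, 2-aligned)
14..15  height  (1B, 1-aligned)
15..16  -- tail padding (1B)
sizeof = 16, alignof = 4
data bytes 13, size 16 → padding 3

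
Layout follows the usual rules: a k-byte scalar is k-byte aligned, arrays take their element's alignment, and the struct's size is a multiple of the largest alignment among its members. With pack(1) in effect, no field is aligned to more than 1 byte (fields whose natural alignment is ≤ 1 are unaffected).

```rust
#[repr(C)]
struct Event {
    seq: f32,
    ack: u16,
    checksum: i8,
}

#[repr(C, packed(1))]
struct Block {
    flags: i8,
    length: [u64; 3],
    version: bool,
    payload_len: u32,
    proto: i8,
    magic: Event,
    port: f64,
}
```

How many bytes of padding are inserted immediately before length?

0

Event: seq at 0 (size 4, align 4) → ends 4; ack at 4 (size 2, align 2) → ends 6; checksum at 6 (size 1, align 1) → ends 7; tail pad 1 to reach multiple of 4; total 8 bytes, alignment 4
flags at 0 (size 1, align 1) → ends 1
length at 1 (size 24, align 1) → ends 25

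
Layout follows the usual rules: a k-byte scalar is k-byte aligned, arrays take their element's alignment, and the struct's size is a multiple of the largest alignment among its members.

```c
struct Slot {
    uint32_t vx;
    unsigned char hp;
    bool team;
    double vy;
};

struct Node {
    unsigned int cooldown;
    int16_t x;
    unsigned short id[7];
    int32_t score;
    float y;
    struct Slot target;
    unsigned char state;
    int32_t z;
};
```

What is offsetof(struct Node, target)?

32

Slot: 0..4  vx  (4B, 4-aligned); 4..5  hp  (1B, 1-aligned); 5..6  team  (1B, 1-aligned); 6..8  -- padding (2B); 8..16  vy  (8B, 8-aligned); sizeof = 16, alignof = 8
0..4  cooldown  (4B, 4-aligned)
4..6  x  (2B, 2-aligned)
6..20  id  (14B, 2-aligned)
20..24  score  (4B, 4-aligned)
24..28  y  (4B, 4-aligned)
28..32  -- padding (4B)
32..48  target  (16B, 8-aligned)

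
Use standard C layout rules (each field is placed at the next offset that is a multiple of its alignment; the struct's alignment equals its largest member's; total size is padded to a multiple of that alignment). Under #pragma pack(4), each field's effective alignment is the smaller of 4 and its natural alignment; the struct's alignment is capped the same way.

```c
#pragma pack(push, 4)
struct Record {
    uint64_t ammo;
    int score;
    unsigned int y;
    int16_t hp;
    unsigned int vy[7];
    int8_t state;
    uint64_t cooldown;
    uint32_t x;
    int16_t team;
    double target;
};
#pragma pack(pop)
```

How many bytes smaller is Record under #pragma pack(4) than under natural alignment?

4

natural layout:
  0..8  ammo  (8B, 8-aligned)
  8..12  score  (4B, 4-aligned)
  12..16  y  (4B, 4-aligned)
  16..18  hp  (2B, 2-aligned)
  18..20  -- padding (2B)
  20..48  vy  (28B, 4-aligned)
  48..49  state  (1B, 1-aligned)
  49..56  -- padding (7B)
  56..64  cooldown  (8B, 8-aligned)
  64..68  x  (4B, 4-aligned)
  68..70  team  (2B, 2-aligned)
  70..72  -- padding (2B)
  72..80  target  (8B, 8-aligned)
  sizeof = 80, alignof = 8
packed(4) layout:
  0..8  ammo  (8B, 4-aligned)
  8..12  score  (4B, 4-aligned)
  12..16  y  (4B, 4-aligned)
  16..18  hp  (2B, 2-aligned)
  18..20  -- padding (2B)
  20..48  vy  (28B, 4-aligned)
  48..49  state  (1B, 1-aligned)
  49..52  -- padding (3B)
  52..60  cooldown  (8B, 4-aligned)
  60..64  x  (4B, 4-aligned)
  64..66  team  (2B, 2-aligned)
  66..68  -- padding (2B)
  68..76  target  (8B, 4-aligned)
  sizeof = 76, alignof = 4
80 − 76 = 4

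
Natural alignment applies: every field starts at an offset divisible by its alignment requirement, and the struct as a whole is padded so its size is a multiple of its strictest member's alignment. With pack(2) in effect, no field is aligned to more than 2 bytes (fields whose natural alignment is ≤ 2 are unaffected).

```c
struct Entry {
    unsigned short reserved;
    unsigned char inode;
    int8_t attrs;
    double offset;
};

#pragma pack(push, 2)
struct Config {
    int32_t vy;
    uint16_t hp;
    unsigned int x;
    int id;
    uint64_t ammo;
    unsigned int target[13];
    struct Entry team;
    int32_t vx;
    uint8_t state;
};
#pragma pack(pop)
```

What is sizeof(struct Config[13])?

Entry: 0..2  reserved  (2B, 2-aligned); 2..3  inode  (1B, 1-aligned); 3..4  attrs  (1B, 1-aligned); 4..8  -- padding (4B); 8..16  offset  (8B, 8-aligned); sizeof = 16, alignof = 8
0..4  vy  (4B, 2-aligned)
4..6  hp  (2B, 2-aligned)
6..10  x  (4B, 2-aligned)
10..14  id  (4B, 2-aligned)
14..22  ammo  (8B, 2-aligned)
22..74  target  (52B, 2-aligned)
74..90  team  (16B, 2-aligned)
90..94  vx  (4B, 2-aligned)
94..95  state  (1B, 1-aligned)
95..96  -- tail padding (1B)
sizeof = 96, alignof = 2
array of 13: 13 × 96 = 1248

1248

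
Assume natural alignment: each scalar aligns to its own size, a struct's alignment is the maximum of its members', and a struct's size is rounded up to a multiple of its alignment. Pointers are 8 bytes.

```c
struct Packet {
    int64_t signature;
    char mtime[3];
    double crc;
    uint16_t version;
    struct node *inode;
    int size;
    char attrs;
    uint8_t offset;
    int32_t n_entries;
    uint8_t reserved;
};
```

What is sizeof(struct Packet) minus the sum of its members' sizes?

16

@0: signature [8B, align 8] → 8
@8: mtime [3B, align 1] → 11
+5 pad (align 8)
@16: crc [8B, align 8] → 24
@24: version [2B, align 2] → 26
+6 pad (align 8)
@32: inode [8B, align 8] → 40
@40: size [4B, align 4] → 44
@44: attrs [1B, align 1] → 45
@45: offset [1B, align 1] → 46
+2 pad (align 4)
@48: n_entries [4B, align 4] → 52
@52: reserved [1B, align 1] → 53
+3 tail pad (align 8)
size 56, align 8
data bytes 40, size 56 → padding 16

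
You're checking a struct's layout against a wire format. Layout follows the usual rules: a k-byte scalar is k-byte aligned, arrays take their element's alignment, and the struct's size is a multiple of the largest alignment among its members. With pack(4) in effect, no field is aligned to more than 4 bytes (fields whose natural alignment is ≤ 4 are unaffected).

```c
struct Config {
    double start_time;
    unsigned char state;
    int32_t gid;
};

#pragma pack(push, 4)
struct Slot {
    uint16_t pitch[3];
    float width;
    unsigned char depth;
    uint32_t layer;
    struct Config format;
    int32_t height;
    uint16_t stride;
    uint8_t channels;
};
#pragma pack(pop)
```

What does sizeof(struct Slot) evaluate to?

44

Config: 0..8  start_time  (8B, 8-aligned); 8..9  state  (1B, 1-aligned); 9..12  -- padding (3B); 12..16  gid  (4B, 4-aligned); sizeof = 16, alignof = 8
0..6  pitch  (6B, 2-aligned)
6..8  -- padding (2B)
8..12  width  (4B, 4-aligned)
12..13  depth  (1B, 1-aligned)
13..16  -- padding (3B)
16..20  layer  (4B, 4-aligned)
20..36  format  (16B, 4-aligned)
36..40  height  (4B, 4-aligned)
40..42  stride  (2B, 2-aligned)
42..43  channels  (1B, 1-aligned)
43..44  -- tail padding (1B)
sizeof = 44, alignof = 4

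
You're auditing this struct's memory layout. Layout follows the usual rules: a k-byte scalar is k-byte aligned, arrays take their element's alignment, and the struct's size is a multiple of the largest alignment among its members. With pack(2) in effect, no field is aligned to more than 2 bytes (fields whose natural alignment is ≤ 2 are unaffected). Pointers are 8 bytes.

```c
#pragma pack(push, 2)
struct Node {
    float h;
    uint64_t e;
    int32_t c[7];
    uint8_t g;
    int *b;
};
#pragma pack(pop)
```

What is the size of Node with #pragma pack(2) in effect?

@0: h [4B, align 2] → 4
@4: e [8B, align 2] → 12
@12: c [28B, align 2] → 40
@40: g [1B, align 1] → 41
+1 pad (align 2)
@42: b [8B, align 2] → 50
size 50, align 2

50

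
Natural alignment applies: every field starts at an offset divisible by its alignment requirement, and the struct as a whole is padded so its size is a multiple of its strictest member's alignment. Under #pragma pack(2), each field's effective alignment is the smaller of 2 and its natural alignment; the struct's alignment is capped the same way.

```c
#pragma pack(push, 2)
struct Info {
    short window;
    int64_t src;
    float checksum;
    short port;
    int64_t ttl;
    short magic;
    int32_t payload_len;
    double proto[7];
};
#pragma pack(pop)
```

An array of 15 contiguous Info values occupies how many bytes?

1290

@0: window [2B, align 2] → 2
@2: src [8B, align 2] → 10
@10: checksum [4B, align 2] → 14
@14: port [2B, align 2] → 16
@16: ttl [8B, align 2] → 24
@24: magic [2B, align 2] → 26
@26: payload_len [4B, align 2] → 30
@30: proto [56B, align 2] → 86
size 86, align 2
array of 15: 15 × 86 = 1290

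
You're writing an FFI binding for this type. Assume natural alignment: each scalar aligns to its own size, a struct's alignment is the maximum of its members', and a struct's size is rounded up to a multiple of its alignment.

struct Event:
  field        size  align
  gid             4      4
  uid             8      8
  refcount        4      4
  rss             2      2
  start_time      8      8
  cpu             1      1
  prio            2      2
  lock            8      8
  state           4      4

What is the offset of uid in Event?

8

0..4  gid  (4B, 4-aligned)
4..8  -- padding (4B)
8..16  uid  (8B, 8-aligned)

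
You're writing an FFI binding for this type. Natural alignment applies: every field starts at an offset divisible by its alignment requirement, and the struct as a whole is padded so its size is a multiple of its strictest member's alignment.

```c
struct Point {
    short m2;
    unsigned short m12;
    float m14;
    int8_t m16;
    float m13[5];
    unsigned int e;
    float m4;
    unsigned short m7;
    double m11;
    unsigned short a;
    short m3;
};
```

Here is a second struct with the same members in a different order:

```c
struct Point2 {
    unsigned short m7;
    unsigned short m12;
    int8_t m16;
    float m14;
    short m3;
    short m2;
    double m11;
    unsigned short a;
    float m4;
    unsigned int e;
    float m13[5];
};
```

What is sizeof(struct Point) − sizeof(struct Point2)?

8

m2 at 0 (size 2, align 2) → ends 2
m12 at 2 (size 2, align 2) → ends 4
m14 at 4 (size 4, align 4) → ends 8
m16 at 8 (size 1, align 1) → ends 9
pad 3 to align 4 for m13
m13 at 12 (size 20, align 4) → ends 32
e at 32 (size 4, align 4) → ends 36
m4 at 36 (size 4, align 4) → ends 40
m7 at 40 (size 2, align 2) → ends 42
pad 6 to align 8 for m11
m11 at 48 (size 8, align 8) → ends 56
a at 56 (size 2, align 2) → ends 58
m3 at 58 (size 2, align 2) → ends 60
tail pad 4 to reach multiple of 8
total 64 bytes, alignment 8
— Point2 —
m7 at 0 (size 2, align 2) → ends 2
m12 at 2 (size 2, align 2) → ends 4
m16 at 4 (size 1, align 1) → ends 5
pad 3 to align 4 for m14
m14 at 8 (size 4, align 4) → ends 12
m3 at 12 (size 2, align 2) → ends 14
m2 at 14 (size 2, align 2) → ends 16
m11 at 16 (size 8, align 8) → ends 24
a at 24 (size 2, align 2) → ends 26
pad 2 to align 4 for m4
m4 at 28 (size 4, align 4) → ends 32
e at 32 (size 4, align 4) → ends 36
m13 at 36 (size 20, align 4) → ends 56
total 56 bytes, alignment 8
64 − 56 = 8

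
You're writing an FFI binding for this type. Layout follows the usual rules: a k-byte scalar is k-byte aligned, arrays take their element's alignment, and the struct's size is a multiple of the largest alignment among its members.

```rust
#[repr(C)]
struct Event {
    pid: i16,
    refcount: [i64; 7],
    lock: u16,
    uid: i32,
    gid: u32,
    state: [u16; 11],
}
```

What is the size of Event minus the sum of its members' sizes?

@0: pid [2B, align 2] → 2
+6 pad (align 8)
@8: refcount [56B, align 8] → 64
@64: lock [2B, align 2] → 66
+2 pad (align 4)
@68: uid [4B, align 4] → 72
@72: gid [4B, align 4] → 76
@76: state [22B, align 2] → 98
+6 tail pad (align 8)
size 104, align 8
data bytes 90, size 104 → padding 14

14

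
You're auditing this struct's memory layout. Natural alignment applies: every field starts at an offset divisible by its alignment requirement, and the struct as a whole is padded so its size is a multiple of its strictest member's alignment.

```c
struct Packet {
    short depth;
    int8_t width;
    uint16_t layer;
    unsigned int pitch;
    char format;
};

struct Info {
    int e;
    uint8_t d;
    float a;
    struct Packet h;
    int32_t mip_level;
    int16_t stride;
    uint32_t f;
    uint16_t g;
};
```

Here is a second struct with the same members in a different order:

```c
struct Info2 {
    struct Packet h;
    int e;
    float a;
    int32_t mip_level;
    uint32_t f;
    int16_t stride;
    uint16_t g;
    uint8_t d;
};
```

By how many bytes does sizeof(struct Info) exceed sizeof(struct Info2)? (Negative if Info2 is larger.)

Packet: 0..2  depth  (2B, 2-aligned); 2..3  width  (1B, 1-aligned); 3..4  -- padding (1B); 4..6  layer  (2B, 2-aligned); 6..8  -- padding (2B); 8..12  pitch  (4B, 4-aligned); 12..13  format  (1B, 1-aligned); 13..16  -- tail padding (3B); sizeof = 16, alignof = 4
0..4  e  (4B, 4-aligned)
4..5  d  (1B, 1-aligned)
5..8  -- padding (3B)
8..12  a  (4B, 4-aligned)
12..28  h  (16B, 4-aligned)
28..32  mip_level  (4B, 4-aligned)
32..34  stride  (2B, 2-aligned)
34..36  -- padding (2B)
36..40  f  (4B, 4-aligned)
40..42  g  (2B, 2-aligned)
42..44  -- tail padding (2B)
sizeof = 44, alignof = 4
— Info2 —
0..16  h  (16B, 4-aligned)
16..20  e  (4B, 4-aligned)
20..24  a  (4B, 4-aligned)
24..28  mip_level  (4B, 4-aligned)
28..32  f  (4B, 4-aligned)
32..34  stride  (2B, 2-aligned)
34..36  g  (2B, 2-aligned)
36..37  d  (1B, 1-aligned)
37..40  -- tail padding (3B)
sizeof = 40, alignof = 4
44 − 40 = 4

4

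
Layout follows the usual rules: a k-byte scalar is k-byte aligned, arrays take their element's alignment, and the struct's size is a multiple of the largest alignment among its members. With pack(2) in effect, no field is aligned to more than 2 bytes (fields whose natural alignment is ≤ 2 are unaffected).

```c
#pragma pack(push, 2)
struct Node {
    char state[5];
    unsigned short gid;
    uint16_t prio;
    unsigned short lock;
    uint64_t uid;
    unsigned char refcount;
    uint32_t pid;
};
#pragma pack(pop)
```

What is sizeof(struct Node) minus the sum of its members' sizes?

2

state at 0 (size 5, align 1) → ends 5
pad 1 to align 2 for gid
gid at 6 (size 2, align 2) → ends 8
prio at 8 (size 2, align 2) → ends 10
lock at 10 (size 2, align 2) → ends 12
uid at 12 (size 8, align 2) → ends 20
refcount at 20 (size 1, align 1) → ends 21
pad 1 to align 2 for pid
pid at 22 (size 4, align 2) → ends 26
total 26 bytes, alignment 2
data bytes 24, size 26 → padding 2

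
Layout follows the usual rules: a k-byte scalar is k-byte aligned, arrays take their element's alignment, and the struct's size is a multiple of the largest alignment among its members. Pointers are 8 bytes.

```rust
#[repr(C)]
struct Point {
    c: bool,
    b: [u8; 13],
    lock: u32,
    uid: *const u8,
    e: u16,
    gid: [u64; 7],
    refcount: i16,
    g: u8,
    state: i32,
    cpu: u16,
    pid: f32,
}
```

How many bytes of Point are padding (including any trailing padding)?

15

c at 0 (size 1, align 1) → ends 1
b at 1 (size 13, align 1) → ends 14
pad 2 to align 4 for lock
lock at 16 (size 4, align 4) → ends 20
pad 4 to align 8 for uid
uid at 24 (size 8, align 8) → ends 32
e at 32 (size 2, align 2) → ends 34
pad 6 to align 8 for gid
gid at 40 (size 56, align 8) → ends 96
refcount at 96 (size 2, align 2) → ends 98
g at 98 (size 1, align 1) → ends 99
pad 1 to align 4 for state
state at 100 (size 4, align 4) → ends 104
cpu at 104 (size 2, align 2) → ends 106
pad 2 to align 4 for pid
pid at 108 (size 4, align 4) → ends 112
total 112 bytes, alignment 8
data bytes 97, size 112 → padding 15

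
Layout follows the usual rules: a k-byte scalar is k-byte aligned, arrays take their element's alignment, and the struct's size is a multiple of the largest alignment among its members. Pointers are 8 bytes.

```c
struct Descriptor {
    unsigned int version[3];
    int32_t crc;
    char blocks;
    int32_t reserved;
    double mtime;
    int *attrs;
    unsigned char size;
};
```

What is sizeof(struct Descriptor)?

version at 0 (size 12, align 4) → ends 12
crc at 12 (size 4, align 4) → ends 16
blocks at 16 (size 1, align 1) → ends 17
pad 3 to align 4 for reserved
reserved at 20 (size 4, align 4) → ends 24
mtime at 24 (size 8, align 8) → ends 32
attrs at 32 (size 8, align 8) → ends 40
size at 40 (size 1, align 1) → ends 41
tail pad 7 to reach multiple of 8
total 48 bytes, alignment 8

48 bytes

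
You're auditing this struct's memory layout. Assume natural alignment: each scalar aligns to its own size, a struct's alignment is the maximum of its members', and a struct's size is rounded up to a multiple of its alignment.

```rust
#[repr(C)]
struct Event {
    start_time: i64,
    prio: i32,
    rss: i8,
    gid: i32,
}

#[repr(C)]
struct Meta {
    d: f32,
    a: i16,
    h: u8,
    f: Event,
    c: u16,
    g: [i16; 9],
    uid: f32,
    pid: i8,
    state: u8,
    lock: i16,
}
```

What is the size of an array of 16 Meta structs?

1024

Event: 0..8  start_time  (8B, 8-aligned); 8..12  prio  (4B, 4-aligned); 12..13  rss  (1B, 1-aligned); 13..16  -- padding (3B); 16..20  gid  (4B, 4-aligned); 20..24  -- tail padding (4B); sizeof = 24, alignof = 8
0..4  d  (4B, 4-aligned)
4..6  a  (2B, 2-aligned)
6..7  h  (1B, 1-aligned)
7..8  -- padding (1B)
8..32  f  (24B, 8-aligned)
32..34  c  (2B, 2-aligned)
34..52  g  (18B, 2-aligned)
52..56  uid  (4B, 4-aligned)
56..57  pid  (1B, 1-aligned)
57..58  state  (1B, 1-aligned)
58..60  lock  (2B, 2-aligned)
60..64  -- tail padding (4B)
sizeof = 64, alignof = 8
array of 16: 16 × 64 = 1024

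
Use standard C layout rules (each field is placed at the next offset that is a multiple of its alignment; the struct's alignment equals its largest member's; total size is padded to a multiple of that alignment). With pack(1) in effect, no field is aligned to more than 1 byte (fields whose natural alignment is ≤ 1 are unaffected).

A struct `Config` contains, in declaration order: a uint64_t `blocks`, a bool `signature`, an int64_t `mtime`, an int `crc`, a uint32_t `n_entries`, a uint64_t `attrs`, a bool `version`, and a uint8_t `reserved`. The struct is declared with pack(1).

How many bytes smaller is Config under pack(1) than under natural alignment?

13

natural layout:
  blocks at 0 (size 8, align 8) → ends 8
  signature at 8 (size 1, align 1) → ends 9
  pad 7 to align 8 for mtime
  mtime at 16 (size 8, align 8) → ends 24
  crc at 24 (size 4, align 4) → ends 28
  n_entries at 28 (size 4, align 4) → ends 32
  attrs at 32 (size 8, align 8) → ends 40
  version at 40 (size 1, align 1) → ends 41
  reserved at 41 (size 1, align 1) → ends 42
  tail pad 6 to reach multiple of 8
  total 48 bytes, alignment 8
packed(1) layout:
  blocks at 0 (size 8, align 1) → ends 8
  signature at 8 (size 1, align 1) → ends 9
  mtime at 9 (size 8, align 1) → ends 17
  crc at 17 (size 4, align 1) → ends 21
  n_entries at 21 (size 4, align 1) → ends 25
  attrs at 25 (size 8, align 1) → ends 33
  version at 33 (size 1, align 1) → ends 34
  reserved at 34 (size 1, align 1) → ends 35
  total 35 bytes, alignment 1
48 − 35 = 13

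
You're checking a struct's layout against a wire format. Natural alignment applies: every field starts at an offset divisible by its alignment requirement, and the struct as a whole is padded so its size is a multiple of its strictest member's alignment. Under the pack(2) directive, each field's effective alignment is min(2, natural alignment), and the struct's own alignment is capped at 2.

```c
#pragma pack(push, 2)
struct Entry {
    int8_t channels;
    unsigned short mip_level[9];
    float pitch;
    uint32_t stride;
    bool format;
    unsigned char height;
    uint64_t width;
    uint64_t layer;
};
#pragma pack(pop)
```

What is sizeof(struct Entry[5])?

channels at 0 (size 1, align 1) → ends 1
pad 1 to align 2 for mip_level
mip_level at 2 (size 18, align 2) → ends 20
pitch at 20 (size 4, align 2) → ends 24
stride at 24 (size 4, align 2) → ends 28
format at 28 (size 1, align 1) → ends 29
height at 29 (size 1, align 1) → ends 30
width at 30 (size 8, align 2) → ends 38
layer at 38 (size 8, align 2) → ends 46
total 46 bytes, alignment 2
array of 5: 5 × 46 = 230

230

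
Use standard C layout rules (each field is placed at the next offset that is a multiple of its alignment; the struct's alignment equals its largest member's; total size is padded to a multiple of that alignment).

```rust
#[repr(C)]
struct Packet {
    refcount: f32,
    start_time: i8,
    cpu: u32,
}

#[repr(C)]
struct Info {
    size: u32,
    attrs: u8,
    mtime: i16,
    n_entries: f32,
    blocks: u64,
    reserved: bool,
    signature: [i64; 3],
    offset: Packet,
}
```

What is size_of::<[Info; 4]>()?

288

Packet: refcount at 0 (size 4, align 4) → ends 4; start_time at 4 (size 1, align 1) → ends 5; pad 3 to align 4 for cpu; cpu at 8 (size 4, align 4) → ends 12; total 12 bytes, alignment 4
size at 0 (size 4, align 4) → ends 4
attrs at 4 (size 1, align 1) → ends 5
pad 1 to align 2 for mtime
mtime at 6 (size 2, align 2) → ends 8
n_entries at 8 (size 4, align 4) → ends 12
pad 4 to align 8 for blocks
blocks at 16 (size 8, align 8) → ends 24
reserved at 24 (size 1, align 1) → ends 25
pad 7 to align 8 for signature
signature at 32 (size 24, align 8) → ends 56
offset at 56 (size 12, align 4) → ends 68
tail pad 4 to reach multiple of 8
total 72 bytes, alignment 8
array of 4: 4 × 72 = 288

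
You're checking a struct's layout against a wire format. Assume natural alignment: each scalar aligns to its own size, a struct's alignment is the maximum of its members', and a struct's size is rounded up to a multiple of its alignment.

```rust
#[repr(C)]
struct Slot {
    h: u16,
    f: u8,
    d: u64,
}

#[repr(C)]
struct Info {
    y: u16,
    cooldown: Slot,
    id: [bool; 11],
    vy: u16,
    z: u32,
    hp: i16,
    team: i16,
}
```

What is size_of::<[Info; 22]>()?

Slot: @0: h [2B, align 2] → 2; @2: f [1B, align 1] → 3; +5 pad (align 8); @8: d [8B, align 8] → 16; size 16, align 8
@0: y [2B, align 2] → 2
+6 pad (align 8)
@8: cooldown [16B, align 8] → 24
@24: id [11B, align 1] → 35
+1 pad (align 2)
@36: vy [2B, align 2] → 38
+2 pad (align 4)
@40: z [4B, align 4] → 44
@44: hp [2B, align 2] → 46
@46: team [2B, align 2] → 48
size 48, align 8
array of 22: 22 × 48 = 1056

1056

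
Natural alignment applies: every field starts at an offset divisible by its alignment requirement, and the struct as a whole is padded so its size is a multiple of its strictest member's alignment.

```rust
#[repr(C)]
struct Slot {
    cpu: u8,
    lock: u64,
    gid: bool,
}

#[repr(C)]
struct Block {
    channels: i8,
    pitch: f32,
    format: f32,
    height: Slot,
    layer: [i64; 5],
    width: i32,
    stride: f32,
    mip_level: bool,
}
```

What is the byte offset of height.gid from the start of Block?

32

Slot: @0: cpu [1B, align 1] → 1; +7 pad (align 8); @8: lock [8B, align 8] → 16; @16: gid [1B, align 1] → 17; +7 tail pad (align 8); size 24, align 8
@0: channels [1B, align 1] → 1
+3 pad (align 4)
@4: pitch [4B, align 4] → 8
@8: format [4B, align 4] → 12
+4 pad (align 8)
@16: height [24B, align 8] → 40
within Slot: gid at 16
16 + 16 = 32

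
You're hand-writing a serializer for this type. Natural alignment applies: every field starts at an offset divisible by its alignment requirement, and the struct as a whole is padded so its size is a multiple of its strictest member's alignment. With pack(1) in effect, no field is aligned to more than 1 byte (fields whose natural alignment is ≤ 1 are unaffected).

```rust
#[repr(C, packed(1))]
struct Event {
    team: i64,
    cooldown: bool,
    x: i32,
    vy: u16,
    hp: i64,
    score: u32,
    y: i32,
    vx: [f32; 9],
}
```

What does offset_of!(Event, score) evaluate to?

@0: team [8B, align 1] → 8
@8: cooldown [1B, align 1] → 9
@9: x [4B, align 1] → 13
@13: vy [2B, align 1] → 15
@15: hp [8B, align 1] → 23
@23: score [4B, align 1] → 27

23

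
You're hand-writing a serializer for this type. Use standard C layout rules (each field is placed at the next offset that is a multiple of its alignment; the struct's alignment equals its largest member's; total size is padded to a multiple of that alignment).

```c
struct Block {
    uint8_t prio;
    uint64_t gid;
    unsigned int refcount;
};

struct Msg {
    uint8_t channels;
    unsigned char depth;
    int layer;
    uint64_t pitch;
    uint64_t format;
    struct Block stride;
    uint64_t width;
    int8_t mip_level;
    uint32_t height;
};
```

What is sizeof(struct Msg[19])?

Block: prio at 0 (size 1, align 1) → ends 1; pad 7 to align 8 for gid; gid at 8 (size 8, align 8) → ends 16; refcount at 16 (size 4, align 4) → ends 20; tail pad 4 to reach multiple of 8; total 24 bytes, alignment 8
channels at 0 (size 1, align 1) → ends 1
depth at 1 (size 1, align 1) → ends 2
pad 2 to align 4 for layer
layer at 4 (size 4, align 4) → ends 8
pitch at 8 (size 8, align 8) → ends 16
format at 16 (size 8, align 8) → ends 24
stride at 24 (size 24, align 8) → ends 48
width at 48 (size 8, align 8) → ends 56
mip_level at 56 (size 1, align 1) → ends 57
pad 3 to align 4 for height
height at 60 (size 4, align 4) → ends 64
total 64 bytes, alignment 8
array of 19: 19 × 64 = 1216

1216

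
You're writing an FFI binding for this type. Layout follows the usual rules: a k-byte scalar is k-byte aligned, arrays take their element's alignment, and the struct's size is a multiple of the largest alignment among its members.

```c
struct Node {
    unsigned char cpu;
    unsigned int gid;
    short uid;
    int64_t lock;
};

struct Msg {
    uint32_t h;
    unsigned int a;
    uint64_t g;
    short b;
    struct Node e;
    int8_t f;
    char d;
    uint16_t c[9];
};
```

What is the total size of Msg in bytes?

72 bytes

Node: @0: cpu [1B, align 1] → 1; +3 pad (align 4); @4: gid [4B, align 4] → 8; @8: uid [2B, align 2] → 10; +6 pad (align 8); @16: lock [8B, align 8] → 24; size 24, align 8
@0: h [4B, align 4] → 4
@4: a [4B, align 4] → 8
@8: g [8B, align 8] → 16
@16: b [2B, align 2] → 18
+6 pad (align 8)
@24: e [24B, align 8] → 48
@48: f [1B, align 1] → 49
@49: d [1B, align 1] → 50
@50: c [18B, align 2] → 68
+4 tail pad (align 8)
size 72, align 8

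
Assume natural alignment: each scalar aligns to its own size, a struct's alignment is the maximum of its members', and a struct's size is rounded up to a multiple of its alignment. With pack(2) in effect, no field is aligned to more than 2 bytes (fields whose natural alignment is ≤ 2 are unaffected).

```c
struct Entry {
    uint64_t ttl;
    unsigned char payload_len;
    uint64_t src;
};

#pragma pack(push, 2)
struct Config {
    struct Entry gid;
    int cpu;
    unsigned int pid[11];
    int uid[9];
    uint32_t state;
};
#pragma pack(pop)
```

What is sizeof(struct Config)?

112 bytes

Entry: @0: ttl [8B, align 8] → 8; @8: payload_len [1B, align 1] → 9; +7 pad (align 8); @16: src [8B, align 8] → 24; size 24, align 8
@0: gid [24B, align 2] → 24
@24: cpu [4B, align 2] → 28
@28: pid [44B, align 2] → 72
@72: uid [36B, align 2] → 108
@108: state [4B, align 2] → 112
size 112, align 2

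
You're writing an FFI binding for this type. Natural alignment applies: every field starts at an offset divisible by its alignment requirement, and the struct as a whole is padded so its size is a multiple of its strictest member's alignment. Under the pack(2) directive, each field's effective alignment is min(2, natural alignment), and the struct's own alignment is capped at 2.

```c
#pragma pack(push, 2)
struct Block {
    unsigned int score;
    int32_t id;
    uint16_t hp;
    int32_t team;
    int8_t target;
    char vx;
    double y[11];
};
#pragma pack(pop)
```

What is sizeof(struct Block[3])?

312

score at 0 (size 4, align 2) → ends 4
id at 4 (size 4, align 2) → ends 8
hp at 8 (size 2, align 2) → ends 10
team at 10 (size 4, align 2) → ends 14
target at 14 (size 1, align 1) → ends 15
vx at 15 (size 1, align 1) → ends 16
y at 16 (size 88, align 2) → ends 104
total 104 bytes, alignment 2
array of 3: 3 × 104 = 312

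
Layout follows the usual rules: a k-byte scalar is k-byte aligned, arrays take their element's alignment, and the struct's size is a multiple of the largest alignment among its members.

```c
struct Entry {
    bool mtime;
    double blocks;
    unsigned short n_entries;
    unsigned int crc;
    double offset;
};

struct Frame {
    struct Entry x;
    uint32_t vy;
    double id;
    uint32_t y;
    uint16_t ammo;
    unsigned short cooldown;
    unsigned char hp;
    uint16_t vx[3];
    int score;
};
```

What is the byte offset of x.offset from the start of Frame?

24

Entry: 0..1  mtime  (1B, 1-aligned); 1..8  -- padding (7B); 8..16  blocks  (8B, 8-aligned); 16..18  n_entries  (2B, 2-aligned); 18..20  -- padding (2B); 20..24  crc  (4B, 4-aligned); 24..32  offset  (8B, 8-aligned); sizeof = 32, alignof = 8
0..32  x  (32B, 8-aligned)
within Entry: offset at 24
0 + 24 = 24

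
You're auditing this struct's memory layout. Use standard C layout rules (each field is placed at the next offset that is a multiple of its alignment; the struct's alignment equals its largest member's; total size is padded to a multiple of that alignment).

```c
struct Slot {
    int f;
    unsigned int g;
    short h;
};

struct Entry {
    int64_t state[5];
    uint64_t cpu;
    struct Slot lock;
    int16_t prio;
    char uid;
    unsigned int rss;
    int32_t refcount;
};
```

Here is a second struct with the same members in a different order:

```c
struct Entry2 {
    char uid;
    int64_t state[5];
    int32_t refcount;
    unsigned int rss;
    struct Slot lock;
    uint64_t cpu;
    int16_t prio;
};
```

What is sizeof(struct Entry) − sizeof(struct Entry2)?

Slot: @0: f [4B, align 4] → 4; @4: g [4B, align 4] → 8; @8: h [2B, align 2] → 10; +2 tail pad (align 4); size 12, align 4
@0: state [40B, align 8] → 40
@40: cpu [8B, align 8] → 48
@48: lock [12B, align 4] → 60
@60: prio [2B, align 2] → 62
@62: uid [1B, align 1] → 63
+1 pad (align 4)
@64: rss [4B, align 4] → 68
@68: refcount [4B, align 4] → 72
size 72, align 8
— Entry2 —
@0: uid [1B, align 1] → 1
+7 pad (align 8)
@8: state [40B, align 8] → 48
@48: refcount [4B, align 4] → 52
@52: rss [4B, align 4] → 56
@56: lock [12B, align 4] → 68
+4 pad (align 8)
@72: cpu [8B, align 8] → 80
@80: prio [2B, align 2] → 82
+6 tail pad (align 8)
size 88, align 8
72 − 88 = -16

-16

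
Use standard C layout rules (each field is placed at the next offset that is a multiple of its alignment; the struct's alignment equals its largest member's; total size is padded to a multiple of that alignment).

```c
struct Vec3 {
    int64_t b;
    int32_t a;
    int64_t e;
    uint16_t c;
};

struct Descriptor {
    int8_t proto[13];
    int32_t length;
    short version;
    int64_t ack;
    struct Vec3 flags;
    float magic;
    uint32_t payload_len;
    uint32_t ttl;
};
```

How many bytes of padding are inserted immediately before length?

Vec3: 0..8  b  (8B, 8-aligned); 8..12  a  (4B, 4-aligned); 12..16  -- padding (4B); 16..24  e  (8B, 8-aligned); 24..26  c  (2B, 2-aligned); 26..32  -- tail padding (6B); sizeof = 32, alignof = 8
0..13  proto  (13B, 1-aligned)
13..16  -- padding (3B)
16..20  length  (4B, 4-aligned)

3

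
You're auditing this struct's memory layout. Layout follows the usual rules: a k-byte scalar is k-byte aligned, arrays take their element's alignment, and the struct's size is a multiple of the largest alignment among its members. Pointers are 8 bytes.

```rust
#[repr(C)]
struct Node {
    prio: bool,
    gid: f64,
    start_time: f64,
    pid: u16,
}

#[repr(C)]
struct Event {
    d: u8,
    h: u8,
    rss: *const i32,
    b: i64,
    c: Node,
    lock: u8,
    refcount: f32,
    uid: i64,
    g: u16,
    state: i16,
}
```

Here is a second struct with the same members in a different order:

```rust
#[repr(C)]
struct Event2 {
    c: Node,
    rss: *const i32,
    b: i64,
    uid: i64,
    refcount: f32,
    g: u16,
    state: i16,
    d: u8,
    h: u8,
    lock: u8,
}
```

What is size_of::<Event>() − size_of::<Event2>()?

Node: prio at 0 (size 1, align 1) → ends 1; pad 7 to align 8 for gid; gid at 8 (size 8, align 8) → ends 16; start_time at 16 (size 8, align 8) → ends 24; pid at 24 (size 2, align 2) → ends 26; tail pad 6 to reach multiple of 8; total 32 bytes, alignment 8
d at 0 (size 1, align 1) → ends 1
h at 1 (size 1, align 1) → ends 2
pad 6 to align 8 for rss
rss at 8 (size 8, align 8) → ends 16
b at 16 (size 8, align 8) → ends 24
c at 24 (size 32, align 8) → ends 56
lock at 56 (size 1, align 1) → ends 57
pad 3 to align 4 for refcount
refcount at 60 (size 4, align 4) → ends 64
uid at 64 (size 8, align 8) → ends 72
g at 72 (size 2, align 2) → ends 74
state at 74 (size 2, align 2) → ends 76
tail pad 4 to reach multiple of 8
total 80 bytes, alignment 8
— Event2 —
c at 0 (size 32, align 8) → ends 32
rss at 32 (size 8, align 8) → ends 40
b at 40 (size 8, align 8) → ends 48
uid at 48 (size 8, align 8) → ends 56
refcount at 56 (size 4, align 4) → ends 60
g at 60 (size 2, align 2) → ends 62
state at 62 (size 2, align 2) → ends 64
d at 64 (size 1, align 1) → ends 65
h at 65 (size 1, align 1) → ends 66
lock at 66 (size 1, align 1) → ends 67
tail pad 5 to reach multiple of 8
total 72 bytes, alignment 8
80 − 72 = 8

8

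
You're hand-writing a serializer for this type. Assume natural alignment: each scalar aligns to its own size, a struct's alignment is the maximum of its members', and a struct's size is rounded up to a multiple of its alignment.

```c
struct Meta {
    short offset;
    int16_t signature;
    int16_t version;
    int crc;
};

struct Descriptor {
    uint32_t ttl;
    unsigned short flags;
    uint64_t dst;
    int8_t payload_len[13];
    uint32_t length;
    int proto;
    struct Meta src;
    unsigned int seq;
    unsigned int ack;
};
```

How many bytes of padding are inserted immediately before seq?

0

Meta: @0: offset [2B, align 2] → 2; @2: signature [2B, align 2] → 4; @4: version [2B, align 2] → 6; +2 pad (align 4); @8: crc [4B, align 4] → 12; size 12, align 4
@0: ttl [4B, align 4] → 4
@4: flags [2B, align 2] → 6
+2 pad (align 8)
@8: dst [8B, align 8] → 16
@16: payload_len [13B, align 1] → 29
+3 pad (align 4)
@32: length [4B, align 4] → 36
@36: proto [4B, align 4] → 40
@40: src [12B, align 4] → 52
@52: seq [4B, align 4] → 56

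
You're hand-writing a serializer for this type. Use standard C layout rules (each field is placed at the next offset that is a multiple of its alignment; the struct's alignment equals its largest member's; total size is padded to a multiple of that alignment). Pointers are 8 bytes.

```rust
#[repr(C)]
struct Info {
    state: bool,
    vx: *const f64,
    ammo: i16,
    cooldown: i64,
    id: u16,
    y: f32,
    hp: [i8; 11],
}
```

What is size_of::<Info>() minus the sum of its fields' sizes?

20

0..1  state  (1B, 1-aligned)
1..8  -- padding (7B)
8..16  vx  (8B, 8-aligned)
16..18  ammo  (2B, 2-aligned)
18..24  -- padding (6B)
24..32  cooldown  (8B, 8-aligned)
32..34  id  (2B, 2-aligned)
34..36  -- padding (2B)
36..40  y  (4B, 4-aligned)
40..51  hp  (11B, 1-aligned)
51..56  -- tail padding (5B)
sizeof = 56, alignof = 8
data bytes 36, size 56 → padding 20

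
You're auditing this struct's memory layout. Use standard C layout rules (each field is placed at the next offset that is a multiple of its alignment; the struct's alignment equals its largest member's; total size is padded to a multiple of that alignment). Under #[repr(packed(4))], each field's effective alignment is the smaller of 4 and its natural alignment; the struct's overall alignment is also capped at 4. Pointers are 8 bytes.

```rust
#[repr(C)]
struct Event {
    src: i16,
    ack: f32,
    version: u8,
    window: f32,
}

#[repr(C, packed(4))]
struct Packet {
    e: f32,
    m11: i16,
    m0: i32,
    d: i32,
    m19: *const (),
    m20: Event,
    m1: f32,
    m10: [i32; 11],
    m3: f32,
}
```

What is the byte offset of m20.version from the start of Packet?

Event: 0..2  src  (2B, 2-aligned); 2..4  -- padding (2B); 4..8  ack  (4B, 4-aligned); 8..9  version  (1B, 1-aligned); 9..12  -- padding (3B); 12..16  window  (4B, 4-aligned); sizeof = 16, alignof = 4
0..4  e  (4B, 4-aligned)
4..6  m11  (2B, 2-aligned)
6..8  -- padding (2B)
8..12  m0  (4B, 4-aligned)
12..16  d  (4B, 4-aligned)
16..24  m19  (8B, 4-aligned)
24..40  m20  (16B, 4-aligned)
within Event: version at 8
24 + 8 = 32

32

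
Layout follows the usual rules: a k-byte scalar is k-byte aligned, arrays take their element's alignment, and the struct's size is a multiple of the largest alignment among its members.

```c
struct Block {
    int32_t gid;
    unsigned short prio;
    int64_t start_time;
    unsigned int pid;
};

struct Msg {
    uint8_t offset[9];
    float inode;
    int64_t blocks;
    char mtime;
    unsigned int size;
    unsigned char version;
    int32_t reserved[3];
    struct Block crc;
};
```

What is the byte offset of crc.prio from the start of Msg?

Block: gid at 0 (size 4, align 4) → ends 4; prio at 4 (size 2, align 2) → ends 6; pad 2 to align 8 for start_time; start_time at 8 (size 8, align 8) → ends 16; pid at 16 (size 4, align 4) → ends 20; tail pad 4 to reach multiple of 8; total 24 bytes, alignment 8
offset at 0 (size 9, align 1) → ends 9
pad 3 to align 4 for inode
inode at 12 (size 4, align 4) → ends 16
blocks at 16 (size 8, align 8) → ends 24
mtime at 24 (size 1, align 1) → ends 25
pad 3 to align 4 for size
size at 28 (size 4, align 4) → ends 32
version at 32 (size 1, align 1) → ends 33
pad 3 to align 4 for reserved
reserved at 36 (size 12, align 4) → ends 48
crc at 48 (size 24, align 8) → ends 72
within Block: prio at 4
48 + 4 = 52

52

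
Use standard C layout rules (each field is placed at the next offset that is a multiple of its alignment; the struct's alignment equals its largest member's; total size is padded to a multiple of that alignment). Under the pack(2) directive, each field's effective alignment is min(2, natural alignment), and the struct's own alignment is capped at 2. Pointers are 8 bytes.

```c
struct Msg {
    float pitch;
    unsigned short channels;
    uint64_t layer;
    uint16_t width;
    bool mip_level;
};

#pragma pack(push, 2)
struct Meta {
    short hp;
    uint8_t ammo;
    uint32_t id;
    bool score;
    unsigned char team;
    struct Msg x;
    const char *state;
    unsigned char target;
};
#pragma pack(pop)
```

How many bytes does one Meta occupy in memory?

44

Msg: @0: pitch [4B, align 4] → 4; @4: channels [2B, align 2] → 6; +2 pad (align 8); @8: layer [8B, align 8] → 16; @16: width [2B, align 2] → 18; @18: mip_level [1B, align 1] → 19; +5 tail pad (align 8); size 24, align 8
@0: hp [2B, align 2] → 2
@2: ammo [1B, align 1] → 3
+1 pad (align 2)
@4: id [4B, align 2] → 8
@8: score [1B, align 1] → 9
@9: team [1B, align 1] → 10
@10: x [24B, align 2] → 34
@34: state [8B, align 2] → 42
@42: target [1B, align 1] → 43
+1 tail pad (align 2)
size 44, align 2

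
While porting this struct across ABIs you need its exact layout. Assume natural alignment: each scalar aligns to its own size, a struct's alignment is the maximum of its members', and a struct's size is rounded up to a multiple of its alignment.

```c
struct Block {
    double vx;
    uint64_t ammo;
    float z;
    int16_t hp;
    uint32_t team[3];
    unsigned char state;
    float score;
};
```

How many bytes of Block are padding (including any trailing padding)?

vx at 0 (size 8, align 8) → ends 8
ammo at 8 (size 8, align 8) → ends 16
z at 16 (size 4, align 4) → ends 20
hp at 20 (size 2, align 2) → ends 22
pad 2 to align 4 for team
team at 24 (size 12, align 4) → ends 36
state at 36 (size 1, align 1) → ends 37
pad 3 to align 4 for score
score at 40 (size 4, align 4) → ends 44
tail pad 4 to reach multiple of 8
total 48 bytes, alignment 8
data bytes 39, size 48 → padding 9

9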